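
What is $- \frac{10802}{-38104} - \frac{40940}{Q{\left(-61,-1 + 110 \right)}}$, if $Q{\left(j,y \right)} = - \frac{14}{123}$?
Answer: $\frac{4360850357}{12124} \approx 3.5969 \cdot 10^{5}$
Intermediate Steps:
$Q{\left(j,y \right)} = - \frac{14}{123}$ ($Q{\left(j,y \right)} = \left(-14\right) \frac{1}{123} = - \frac{14}{123}$)
$- \frac{10802}{-38104} - \frac{40940}{Q{\left(-61,-1 + 110 \right)}} = - \frac{10802}{-38104} - \frac{40940}{- \frac{14}{123}} = \left(-10802\right) \left(- \frac{1}{38104}\right) - - \frac{2517810}{7} = \frac{491}{1732} + \frac{2517810}{7} = \frac{4360850357}{12124}$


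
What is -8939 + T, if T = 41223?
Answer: 32284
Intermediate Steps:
-8939 + T = -8939 + 41223 = 32284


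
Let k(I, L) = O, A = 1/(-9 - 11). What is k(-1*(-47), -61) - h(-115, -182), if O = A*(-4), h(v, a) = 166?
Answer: -829/5 ≈ -165.80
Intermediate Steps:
A = -1/20 (A = 1/(-20) = -1/20 ≈ -0.050000)
O = ⅕ (O = -1/20*(-4) = ⅕ ≈ 0.20000)
k(I, L) = ⅕
k(-1*(-47), -61) - h(-115, -182) = ⅕ - 1*166 = ⅕ - 166 = -829/5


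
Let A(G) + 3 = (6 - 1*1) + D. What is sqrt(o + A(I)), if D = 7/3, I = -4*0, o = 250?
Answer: sqrt(2289)/3 ≈ 15.948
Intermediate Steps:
I = 0
D = 7/3 (D = 7*(1/3) = 7/3 ≈ 2.3333)
A(G) = 13/3 (A(G) = -3 + ((6 - 1*1) + 7/3) = -3 + ((6 - 1) + 7/3) = -3 + (5 + 7/3) = -3 + 22/3 = 13/3)
sqrt(o + A(I)) = sqrt(250 + 13/3) = sqrt(763/3) = sqrt(2289)/3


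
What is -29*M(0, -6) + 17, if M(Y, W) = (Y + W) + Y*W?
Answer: 191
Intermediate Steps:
M(Y, W) = W + Y + W*Y (M(Y, W) = (W + Y) + W*Y = W + Y + W*Y)
-29*M(0, -6) + 17 = -29*(-6 + 0 - 6*0) + 17 = -29*(-6 + 0 + 0) + 17 = -29*(-6) + 17 = 174 + 17 = 191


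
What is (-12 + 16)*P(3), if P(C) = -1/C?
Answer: -4/3 ≈ -1.3333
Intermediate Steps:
(-12 + 16)*P(3) = (-12 + 16)*(-1/3) = 4*(-1*⅓) = 4*(-⅓) = -4/3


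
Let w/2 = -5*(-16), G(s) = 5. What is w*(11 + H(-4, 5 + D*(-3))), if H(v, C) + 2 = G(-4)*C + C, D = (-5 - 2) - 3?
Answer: 35040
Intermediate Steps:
w = 160 (w = 2*(-5*(-16)) = 2*80 = 160)
D = -10 (D = -7 - 3 = -10)
H(v, C) = -2 + 6*C (H(v, C) = -2 + (5*C + C) = -2 + 6*C)
w*(11 + H(-4, 5 + D*(-3))) = 160*(11 + (-2 + 6*(5 - 10*(-3)))) = 160*(11 + (-2 + 6*(5 + 30))) = 160*(11 + (-2 + 6*35)) = 160*(11 + (-2 + 210)) = 160*(11 + 208) = 160*219 = 35040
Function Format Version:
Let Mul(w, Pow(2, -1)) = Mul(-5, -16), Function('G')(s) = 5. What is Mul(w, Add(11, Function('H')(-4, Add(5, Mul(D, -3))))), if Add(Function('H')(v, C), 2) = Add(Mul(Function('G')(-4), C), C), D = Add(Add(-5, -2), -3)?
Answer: 35040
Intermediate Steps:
w = 160 (w = Mul(2, Mul(-5, -16)) = Mul(2, 80) = 160)
D = -10 (D = Add(-7, -3) = -10)
Function('H')(v, C) = Add(-2, Mul(6, C)) (Function('H')(v, C) = Add(-2, Add(Mul(5, C), C)) = Add(-2, Mul(6, C)))
Mul(w, Add(11, Function('H')(-4, Add(5, Mul(D, -3))))) = Mul(160, Add(11, Add(-2, Mul(6, Add(5, Mul(-10, -3)))))) = Mul(160, Add(11, Add(-2, Mul(6, Add(5, 30))))) = Mul(160, Add(11, Add(-2, Mul(6, 35)))) = Mul(160, Add(11, Add(-2, 210))) = Mul(160, Add(11, 208)) = Mul(160, 219) = 35040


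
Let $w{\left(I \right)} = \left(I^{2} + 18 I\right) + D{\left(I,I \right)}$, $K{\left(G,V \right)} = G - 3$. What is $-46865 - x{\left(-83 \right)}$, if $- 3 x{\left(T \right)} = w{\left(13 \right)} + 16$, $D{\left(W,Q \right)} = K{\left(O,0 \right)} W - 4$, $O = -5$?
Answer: $- \frac{140284}{3} \approx -46761.0$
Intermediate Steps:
$K{\left(G,V \right)} = -3 + G$
$D{\left(W,Q \right)} = -4 - 8 W$ ($D{\left(W,Q \right)} = \left(-3 - 5\right) W - 4 = - 8 W - 4 = -4 - 8 W$)
$w{\left(I \right)} = -4 + I^{2} + 10 I$ ($w{\left(I \right)} = \left(I^{2} + 18 I\right) - \left(4 + 8 I\right) = -4 + I^{2} + 10 I$)
$x{\left(T \right)} = - \frac{311}{3}$ ($x{\left(T \right)} = - \frac{\left(-4 + 13^{2} + 10 \cdot 13\right) + 16}{3} = - \frac{\left(-4 + 169 + 130\right) + 16}{3} = - \frac{295 + 16}{3} = \left(- \frac{1}{3}\right) 311 = - \frac{311}{3}$)
$-46865 - x{\left(-83 \right)} = -46865 - - \frac{311}{3} = -46865 + \frac{311}{3} = - \frac{140284}{3}$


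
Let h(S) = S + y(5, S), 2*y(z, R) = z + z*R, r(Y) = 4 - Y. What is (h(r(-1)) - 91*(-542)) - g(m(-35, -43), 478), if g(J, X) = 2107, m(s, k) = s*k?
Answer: 47235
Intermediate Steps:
m(s, k) = k*s
y(z, R) = z/2 + R*z/2 (y(z, R) = (z + z*R)/2 = (z + R*z)/2 = z/2 + R*z/2)
h(S) = 5/2 + 7*S/2 (h(S) = S + (½)*5*(1 + S) = S + (5/2 + 5*S/2) = 5/2 + 7*S/2)
(h(r(-1)) - 91*(-542)) - g(m(-35, -43), 478) = ((5/2 + 7*(4 - 1*(-1))/2) - 91*(-542)) - 1*2107 = ((5/2 + 7*(4 + 1)/2) + 49322) - 2107 = ((5/2 + (7/2)*5) + 49322) - 2107 = ((5/2 + 35/2) + 49322) - 2107 = (20 + 49322) - 2107 = 49342 - 2107 = 47235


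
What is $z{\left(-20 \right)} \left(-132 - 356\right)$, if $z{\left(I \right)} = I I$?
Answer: $-195200$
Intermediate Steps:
$z{\left(I \right)} = I^{2}$
$z{\left(-20 \right)} \left(-132 - 356\right) = \left(-20\right)^{2} \left(-132 - 356\right) = 400 \left(-132 - 356\right) = 400 \left(-488\right) = -195200$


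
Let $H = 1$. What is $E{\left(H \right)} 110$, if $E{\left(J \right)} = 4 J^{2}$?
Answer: $440$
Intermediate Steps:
$E{\left(H \right)} 110 = 4 \cdot 1^{2} \cdot 110 = 4 \cdot 1 \cdot 110 = 4 \cdot 110 = 440$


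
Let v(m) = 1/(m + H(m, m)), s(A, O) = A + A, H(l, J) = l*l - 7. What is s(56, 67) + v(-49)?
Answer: 262641/2345 ≈ 112.00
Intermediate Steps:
H(l, J) = -7 + l² (H(l, J) = l² - 7 = -7 + l²)
s(A, O) = 2*A
v(m) = 1/(-7 + m + m²) (v(m) = 1/(m + (-7 + m²)) = 1/(-7 + m + m²))
s(56, 67) + v(-49) = 2*56 + 1/(-7 - 49 + (-49)²) = 112 + 1/(-7 - 49 + 2401) = 112 + 1/2345 = 262641/2345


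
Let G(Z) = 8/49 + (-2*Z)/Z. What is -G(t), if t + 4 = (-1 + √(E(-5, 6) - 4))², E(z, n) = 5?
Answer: 90/49 ≈ 1.8367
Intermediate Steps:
t = -4 (t = -4 + (-1 + √(5 - 4))² = -4 + (-1 + √1)² = -4 + (-1 + 1)² = -4 + 0² = -4 + 0 = -4)
G(Z) = -90/49 (G(Z) = 8*(1/49) - 2 = 8/49 - 2 = -90/49)
-G(t) = -1*(-90/49) = 90/49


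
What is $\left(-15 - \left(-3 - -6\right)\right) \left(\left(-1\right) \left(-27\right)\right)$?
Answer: $-486$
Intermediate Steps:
$\left(-15 - \left(-3 - -6\right)\right) \left(\left(-1\right) \left(-27\right)\right) = \left(-15 - \left(-3 + 6\right)\right) 27 = \left(-15 - 3\right) 27 = \left(-18\right) 27 = -486$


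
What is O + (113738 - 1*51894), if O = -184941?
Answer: -123097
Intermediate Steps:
O + (113738 - 1*51894) = -184941 + (113738 - 1*51894) = -184941 + (113738 - 51894) = -184941 + 61844 = -123097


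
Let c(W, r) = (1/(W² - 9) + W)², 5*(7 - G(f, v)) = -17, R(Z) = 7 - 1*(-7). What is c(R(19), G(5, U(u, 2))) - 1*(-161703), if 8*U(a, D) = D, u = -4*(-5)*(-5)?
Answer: 5661451368/34969 ≈ 1.6190e+5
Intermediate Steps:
u = -100 (u = 20*(-5) = -100)
U(a, D) = D/8
R(Z) = 14 (R(Z) = 7 + 7 = 14)
G(f, v) = 52/5 (G(f, v) = 7 - ⅕*(-17) = 7 + 17/5 = 52/5)
c(W, r) = (W + 1/(-9 + W²))² (c(W, r) = (1/(-9 + W²) + W)² = (W + 1/(-9 + W²))²)
c(R(19), G(5, U(u, 2))) - 1*(-161703) = (1 + 14³ - 9*14)²/(-9 + 14²)² - 1*(-161703) = (1 + 2744 - 126)²/(-9 + 196)² + 161703 = 2619²/187² + 161703 = (1/34969)*6859161 + 161703 = 6859161/34969 + 161703 = 5661451368/34969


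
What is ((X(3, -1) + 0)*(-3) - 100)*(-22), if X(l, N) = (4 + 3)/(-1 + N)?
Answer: 1969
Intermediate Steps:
X(l, N) = 7/(-1 + N)
((X(3, -1) + 0)*(-3) - 100)*(-22) = ((7/(-1 - 1) + 0)*(-3) - 100)*(-22) = ((7/(-2) + 0)*(-3) - 100)*(-22) = ((7*(-½) + 0)*(-3) - 100)*(-22) = ((-7/2 + 0)*(-3) - 100)*(-22) = (-7/2*(-3) - 100)*(-22) = (21/2 - 100)*(-22) = -179/2*(-22) = 1969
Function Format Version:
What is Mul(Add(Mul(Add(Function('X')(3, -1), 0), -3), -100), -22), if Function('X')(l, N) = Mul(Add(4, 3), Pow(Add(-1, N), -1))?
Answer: 1969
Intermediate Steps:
Function('X')(l, N) = Mul(7, Pow(Add(-1, N), -1))
Mul(Add(Mul(Add(Function('X')(3, -1), 0), -3), -100), -22) = Mul(Add(Mul(Add(Mul(7, Pow(Add(-1, -1), -1)), 0), -3), -100), -22) = Mul(Add(Mul(Add(Mul(7, Pow(-2, -1)), 0), -3), -100), -22) = Mul(Add(Mul(Add(Mul(7, Rational(-1, 2)), 0), -3), -100), -22) = Mul(Add(Mul(Add(Rational(-7, 2), 0), -3), -100), -22) = Mul(Add(Mul(Rational(-7, 2), -3), -100), -22) = Mul(Add(Rational(21, 2), -100), -22) = Mul(Rational(-179, 2), -22) = 1969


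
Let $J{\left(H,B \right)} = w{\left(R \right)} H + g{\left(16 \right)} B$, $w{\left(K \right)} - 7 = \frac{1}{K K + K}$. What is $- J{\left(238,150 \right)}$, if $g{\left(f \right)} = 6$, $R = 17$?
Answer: $- \frac{23101}{9} \approx -2566.8$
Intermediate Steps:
$w{\left(K \right)} = 7 + \frac{1}{K + K^{2}}$ ($w{\left(K \right)} = 7 + \frac{1}{K K + K} = 7 + \frac{1}{K^{2} + K} = 7 + \frac{1}{K + K^{2}}$)
$J{\left(H,B \right)} = 6 B + \frac{2143 H}{306}$ ($J{\left(H,B \right)} = \frac{1 + 7 \cdot 17 + 7 \cdot 17^{2}}{17 \left(1 + 17\right)} H + 6 B = \frac{1 + 119 + 7 \cdot 289}{17 \cdot 18} H + 6 B = \frac{1}{17} \cdot \frac{1}{18} \left(1 + 119 + 2023\right) H + 6 B = \frac{1}{17} \cdot \frac{1}{18} \cdot 2143 H + 6 B = \frac{2143 H}{306} + 6 B = 6 B + \frac{2143 H}{306}$)
$- J{\left(238,150 \right)} = - (6 \cdot 150 + \frac{2143}{306} \cdot 238) = - (900 + \frac{15001}{9}) = \left(-1\right) \frac{23101}{9} = - \frac{23101}{9}$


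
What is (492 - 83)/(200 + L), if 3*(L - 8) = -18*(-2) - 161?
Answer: 1227/499 ≈ 2.4589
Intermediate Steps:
L = -101/3 (L = 8 + (-18*(-2) - 161)/3 = 8 + (36 - 161)/3 = 8 + (⅓)*(-125) = 8 - 125/3 = -101/3 ≈ -33.667)
(492 - 83)/(200 + L) = (492 - 83)/(200 - 101/3) = 409/(499/3) = 409*(3/499) = 1227/499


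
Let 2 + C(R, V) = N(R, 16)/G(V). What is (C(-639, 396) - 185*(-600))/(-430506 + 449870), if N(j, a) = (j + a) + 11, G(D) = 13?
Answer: 721181/125866 ≈ 5.7298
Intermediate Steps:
N(j, a) = 11 + a + j (N(j, a) = (a + j) + 11 = 11 + a + j)
C(R, V) = 1/13 + R/13 (C(R, V) = -2 + (11 + 16 + R)/13 = -2 + (27 + R)*(1/13) = -2 + (27/13 + R/13) = 1/13 + R/13)
(C(-639, 396) - 185*(-600))/(-430506 + 449870) = ((1/13 + (1/13)*(-639)) - 185*(-600))/(-430506 + 449870) = ((1/13 - 639/13) + 111000)/19364 = (-638/13 + 111000)*(1/19364) = (1442362/13)*(1/19364) = 721181/125866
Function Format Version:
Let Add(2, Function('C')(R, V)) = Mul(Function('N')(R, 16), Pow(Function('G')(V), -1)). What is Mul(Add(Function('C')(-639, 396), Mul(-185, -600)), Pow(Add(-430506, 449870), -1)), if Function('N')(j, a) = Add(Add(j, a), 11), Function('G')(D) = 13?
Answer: Rational(721181, 125866) ≈ 5.7298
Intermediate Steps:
Function('N')(j, a) = Add(11, a, j) (Function('N')(j, a) = Add(Add(a, j), 11) = Add(11, a, j))
Function('C')(R, V) = Add(Rational(1, 13), Mul(Rational(1, 13), R)) (Function('C')(R, V) = Add(-2, Mul(Add(11, 16, R), Pow(13, -1))) = Add(-2, Mul(Add(27, R), Rational(1, 13))) = Add(-2, Add(Rational(27, 13), Mul(Rational(1, 13), R))) = Add(Rational(1, 13), Mul(Rational(1, 13), R)))
Mul(Add(Function('C')(-639, 396), Mul(-185, -600)), Pow(Add(-430506, 449870), -1)) = Mul(Add(Add(Rational(1, 13), Mul(Rational(1, 13), -639)), Mul(-185, -600)), Pow(Add(-430506, 449870), -1)) = Mul(Add(Add(Rational(1, 13), Rational(-639, 13)), 111000), Pow(19364, -1)) = Mul(Add(Rational(-638, 13), 111000), Rational(1, 19364)) = Mul(Rational(1442362, 13), Rational(1, 19364)) = Rational(721181, 125866)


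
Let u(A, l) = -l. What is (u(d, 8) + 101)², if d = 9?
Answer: 8649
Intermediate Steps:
(u(d, 8) + 101)² = (-1*8 + 101)² = (-8 + 101)² = 93² = 8649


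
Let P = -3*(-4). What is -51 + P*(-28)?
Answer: -387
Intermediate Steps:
P = 12
-51 + P*(-28) = -51 + 12*(-28) = -51 - 336 = -387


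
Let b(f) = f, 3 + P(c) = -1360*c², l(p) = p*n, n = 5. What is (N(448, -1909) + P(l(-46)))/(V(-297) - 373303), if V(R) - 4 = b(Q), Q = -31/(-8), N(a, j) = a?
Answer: 575548440/2986361 ≈ 192.73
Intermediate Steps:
l(p) = 5*p (l(p) = p*5 = 5*p)
Q = 31/8 (Q = -31*(-⅛) = 31/8 ≈ 3.8750)
P(c) = -3 - 1360*c²
V(R) = 63/8 (V(R) = 4 + 31/8 = 63/8)
(N(448, -1909) + P(l(-46)))/(V(-297) - 373303) = (448 + (-3 - 1360*(5*(-46))²))/(63/8 - 373303) = (448 + (-3 - 1360*(-230)²))/(-2986361/8) = (448 + (-3 - 1360*52900))*(-8/2986361) = (448 + (-3 - 71944000))*(-8/2986361) = (448 - 71944003)*(-8/2986361) = -71943555*(-8/2986361) = 575548440/2986361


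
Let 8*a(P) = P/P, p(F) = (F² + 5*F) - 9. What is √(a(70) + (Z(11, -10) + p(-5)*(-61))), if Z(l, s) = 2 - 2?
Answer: √8786/4 ≈ 23.433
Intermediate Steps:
Z(l, s) = 0
p(F) = -9 + F² + 5*F
a(P) = ⅛ (a(P) = (P/P)/8 = (⅛)*1 = ⅛)
√(a(70) + (Z(11, -10) + p(-5)*(-61))) = √(⅛ + (0 + (-9 + (-5)² + 5*(-5))*(-61))) = √(⅛ + (0 + (-9 + 25 - 25)*(-61))) = √(⅛ + (0 - 9*(-61))) = √(⅛ + (0 + 549)) = √(⅛ + 549) = √(4393/8) = √8786/4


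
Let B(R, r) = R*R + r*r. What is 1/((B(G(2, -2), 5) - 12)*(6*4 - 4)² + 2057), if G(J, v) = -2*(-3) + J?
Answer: 1/32857 ≈ 3.0435e-5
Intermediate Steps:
G(J, v) = 6 + J
B(R, r) = R² + r²
1/((B(G(2, -2), 5) - 12)*(6*4 - 4)² + 2057) = 1/((((6 + 2)² + 5²) - 12)*(6*4 - 4)² + 2057) = 1/(((8² + 25) - 12)*(24 - 4)² + 2057) = 1/(((64 + 25) - 12)*20² + 2057) = 1/((89 - 12)*400 + 2057) = 1/(77*400 + 2057) = 1/(30800 + 2057) = 1/32857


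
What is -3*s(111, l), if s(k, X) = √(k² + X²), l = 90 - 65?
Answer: -3*√12946 ≈ -341.34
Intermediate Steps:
l = 25
s(k, X) = √(X² + k²)
-3*s(111, l) = -3*√(25² + 111²) = -3*√(625 + 12321) = -3*√12946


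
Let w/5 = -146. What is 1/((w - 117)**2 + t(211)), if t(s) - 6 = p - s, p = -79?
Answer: 1/717125 ≈ 1.3945e-6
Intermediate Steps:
w = -730 (w = 5*(-146) = -730)
t(s) = -73 - s (t(s) = 6 + (-79 - s) = -73 - s)
1/((w - 117)**2 + t(211)) = 1/((-730 - 117)**2 + (-73 - 1*211)) = 1/((-847)**2 + (-73 - 211)) = 1/(717409 - 284) = 1/717125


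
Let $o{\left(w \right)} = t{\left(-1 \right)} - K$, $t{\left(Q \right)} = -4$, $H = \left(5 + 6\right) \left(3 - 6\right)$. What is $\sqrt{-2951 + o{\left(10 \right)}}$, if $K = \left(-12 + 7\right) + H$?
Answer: $i \sqrt{2917} \approx 54.009 i$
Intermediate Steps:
$H = -33$ ($H = 11 \left(-3\right) = -33$)
$K = -38$ ($K = \left(-12 + 7\right) - 33 = -5 - 33 = -38$)
$o{\left(w \right)} = 34$ ($o{\left(w \right)} = -4 - -38 = -4 + 38 = 34$)
$\sqrt{-2951 + o{\left(10 \right)}} = \sqrt{-2951 + 34} = \sqrt{-2917} = i \sqrt{2917}$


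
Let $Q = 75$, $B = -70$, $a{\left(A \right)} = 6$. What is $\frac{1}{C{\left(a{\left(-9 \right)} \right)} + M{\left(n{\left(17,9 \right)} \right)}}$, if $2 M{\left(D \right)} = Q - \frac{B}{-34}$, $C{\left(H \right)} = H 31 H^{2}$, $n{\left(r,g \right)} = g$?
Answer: $\frac{17}{114452} \approx 0.00014853$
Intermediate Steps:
$C{\left(H \right)} = 31 H^{3}$ ($C{\left(H \right)} = 31 H H^{2} = 31 H^{3}$)
$M{\left(D \right)} = \frac{620}{17}$ ($M{\left(D \right)} = \frac{75 - - \frac{70}{-34}}{2} = \frac{75 - \left(-70\right) \left(- \frac{1}{34}\right)}{2} = \frac{75 - \frac{35}{17}}{2} = \frac{1}{2} \cdot \frac{1240}{17} = \frac{620}{17}$)
$\frac{1}{C{\left(a{\left(-9 \right)} \right)} + M{\left(n{\left(17,9 \right)} \right)}} = \frac{1}{31 \cdot 6^{3} + \frac{620}{17}} = \frac{1}{31 \cdot 216 + \frac{620}{17}} = \frac{1}{6696 + \frac{620}{17}} = \frac{1}{\frac{114452}{17}} = \frac{17}{114452}$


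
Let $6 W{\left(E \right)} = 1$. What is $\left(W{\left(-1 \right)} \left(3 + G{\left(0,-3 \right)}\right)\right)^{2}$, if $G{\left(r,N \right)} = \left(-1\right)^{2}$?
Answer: $\frac{4}{9} \approx 0.44444$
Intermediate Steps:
$G{\left(r,N \right)} = 1$
$W{\left(E \right)} = \frac{1}{6}$ ($W{\left(E \right)} = \frac{1}{6} \cdot 1 = \frac{1}{6}$)
$\left(W{\left(-1 \right)} \left(3 + G{\left(0,-3 \right)}\right)\right)^{2} = \left(\frac{3 + 1}{6}\right)^{2} = \left(\frac{1}{6} \cdot 4\right)^{2} = \left(\frac{2}{3}\right)^{2} = \frac{4}{9}$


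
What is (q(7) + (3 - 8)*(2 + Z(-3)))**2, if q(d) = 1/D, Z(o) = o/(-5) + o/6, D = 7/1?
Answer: 21025/196 ≈ 107.27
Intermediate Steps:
D = 7 (D = 7*1 = 7)
Z(o) = -o/30 (Z(o) = o*(-1/5) + o*(1/6) = -o/5 + o/6 = -o/30)
q(d) = 1/7
(q(7) + (3 - 8)*(2 + Z(-3)))**2 = (1/7 + (3 - 8)*(2 - 1/30*(-3)))**2 = (1/7 - 5*(2 + 1/10))**2 = (1/7 - 5*21/10)**2 = (1/7 - 21/2)**2 = (-145/14)**2 = 21025/196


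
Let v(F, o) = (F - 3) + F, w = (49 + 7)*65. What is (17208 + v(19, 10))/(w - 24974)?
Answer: -17243/21334 ≈ -0.80824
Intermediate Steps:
w = 3640 (w = 56*65 = 3640)
v(F, o) = -3 + 2*F (v(F, o) = (-3 + F) + F = -3 + 2*F)
(17208 + v(19, 10))/(w - 24974) = (17208 + (-3 + 2*19))/(3640 - 24974) = (17208 + (-3 + 38))/(-21334) = (17208 + 35)*(-1/21334) = 17243*(-1/21334) = -17243/21334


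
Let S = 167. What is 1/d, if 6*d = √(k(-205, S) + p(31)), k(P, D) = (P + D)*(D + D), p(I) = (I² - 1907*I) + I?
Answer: -6*I*√70817/70817 ≈ -0.022547*I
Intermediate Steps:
p(I) = I² - 1906*I
k(P, D) = 2*D*(D + P) (k(P, D) = (D + P)*(2*D) = 2*D*(D + P))
d = I*√70817/6 (d = √(2*167*(167 - 205) + 31*(-1906 + 31))/6 = √(2*167*(-38) + 31*(-1875))/6 = √(-12692 - 58125)/6 = √(-70817)/6 = (I*√70817)/6 = I*√70817/6 ≈ 44.352*I)
1/d = 1/(I*√70817/6) = -6*I*√70817/70817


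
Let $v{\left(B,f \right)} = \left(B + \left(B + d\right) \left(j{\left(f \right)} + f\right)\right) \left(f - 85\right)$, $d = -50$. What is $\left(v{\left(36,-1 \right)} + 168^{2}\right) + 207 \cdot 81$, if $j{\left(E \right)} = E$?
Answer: $39487$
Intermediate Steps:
$v{\left(B,f \right)} = \left(-85 + f\right) \left(B + 2 f \left(-50 + B\right)\right)$ ($v{\left(B,f \right)} = \left(B + \left(B - 50\right) \left(f + f\right)\right) \left(f - 85\right) = \left(B + \left(-50 + B\right) 2 f\right) \left(-85 + f\right) = \left(B + 2 f \left(-50 + B\right)\right) \left(-85 + f\right) = \left(-85 + f\right) \left(B + 2 f \left(-50 + B\right)\right)$)
$\left(v{\left(36,-1 \right)} + 168^{2}\right) + 207 \cdot 81 = \left(\left(- 100 \left(-1\right)^{2} - 3060 + 8500 \left(-1\right) - 6084 \left(-1\right) + 2 \cdot 36 \left(-1\right)^{2}\right) + 168^{2}\right) + 207 \cdot 81 = \left(\left(\left(-100\right) 1 - 3060 - 8500 + 6084 + 2 \cdot 36 \cdot 1\right) + 28224\right) + 16767 = \left(\left(-100 - 3060 - 8500 + 6084 + 72\right) + 28224\right) + 16767 = \left(-5504 + 28224\right) + 16767 = 22720 + 16767 = 39487$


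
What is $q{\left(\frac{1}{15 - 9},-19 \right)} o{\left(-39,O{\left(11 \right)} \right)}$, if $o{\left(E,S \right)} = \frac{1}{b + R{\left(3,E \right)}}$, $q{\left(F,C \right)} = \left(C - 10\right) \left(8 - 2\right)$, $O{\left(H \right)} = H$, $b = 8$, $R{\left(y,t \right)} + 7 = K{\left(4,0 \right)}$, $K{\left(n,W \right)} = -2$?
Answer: $174$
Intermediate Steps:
$R{\left(y,t \right)} = -9$ ($R{\left(y,t \right)} = -7 - 2 = -9$)
$q{\left(F,C \right)} = -60 + 6 C$ ($q{\left(F,C \right)} = \left(-10 + C\right) 6 = -60 + 6 C$)
$o{\left(E,S \right)} = -1$ ($o{\left(E,S \right)} = \frac{1}{8 - 9} = \frac{1}{-1} = -1$)
$q{\left(\frac{1}{15 - 9},-19 \right)} o{\left(-39,O{\left(11 \right)} \right)} = \left(-60 + 6 \left(-19\right)\right) \left(-1\right) = \left(-60 - 114\right) \left(-1\right) = \left(-174\right) \left(-1\right) = 174$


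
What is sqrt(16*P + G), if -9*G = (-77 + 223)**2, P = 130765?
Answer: 2*sqrt(4702211)/3 ≈ 1445.6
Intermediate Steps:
G = -21316/9 (G = -(-77 + 223)**2/9 = -1/9*146**2 = -1/9*21316 = -21316/9 ≈ -2368.4)
sqrt(16*P + G) = sqrt(16*130765 - 21316/9) = sqrt(2092240 - 21316/9) = sqrt(18808844/9) = 2*sqrt(4702211)/3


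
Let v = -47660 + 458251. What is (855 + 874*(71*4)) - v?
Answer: -161520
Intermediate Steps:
v = 410591
(855 + 874*(71*4)) - v = (855 + 874*(71*4)) - 1*410591 = (855 + 874*284) - 410591 = (855 + 248216) - 410591 = 249071 - 410591 = -161520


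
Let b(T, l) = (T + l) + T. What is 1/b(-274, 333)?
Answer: -1/215 ≈ -0.0046512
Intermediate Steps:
b(T, l) = l + 2*T
1/b(-274, 333) = 1/(333 + 2*(-274)) = 1/(333 - 548) = 1/(-215) = -1/215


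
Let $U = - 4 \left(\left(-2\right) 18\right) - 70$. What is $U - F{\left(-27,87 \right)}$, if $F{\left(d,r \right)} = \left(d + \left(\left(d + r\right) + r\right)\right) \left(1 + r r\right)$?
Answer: $-908326$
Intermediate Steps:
$U = 74$ ($U = \left(-4\right) \left(-36\right) - 70 = 144 - 70 = 74$)
$F{\left(d,r \right)} = \left(1 + r^{2}\right) \left(2 d + 2 r\right)$ ($F{\left(d,r \right)} = \left(d + \left(d + 2 r\right)\right) \left(1 + r^{2}\right) = \left(2 d + 2 r\right) \left(1 + r^{2}\right) = \left(1 + r^{2}\right) \left(2 d + 2 r\right)$)
$U - F{\left(-27,87 \right)} = 74 - \left(2 \left(-27\right) + 2 \cdot 87 + 2 \cdot 87^{3} + 2 \left(-27\right) 87^{2}\right) = 74 - \left(-54 + 174 + 2 \cdot 658503 + 2 \left(-27\right) 7569\right) = 74 - \left(-54 + 174 + 1317006 - 408726\right) = 74 - 908400 = -908326$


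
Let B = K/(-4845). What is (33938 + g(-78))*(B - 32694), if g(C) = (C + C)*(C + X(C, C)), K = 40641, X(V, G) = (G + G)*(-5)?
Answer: 210073274522/85 ≈ 2.4714e+9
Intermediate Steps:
X(V, G) = -10*G (X(V, G) = (2*G)*(-5) = -10*G)
B = -713/85 (B = 40641/(-4845) = 40641*(-1/4845) = -713/85 ≈ -8.3882)
g(C) = -18*C² (g(C) = (C + C)*(C - 10*C) = (2*C)*(-9*C) = -18*C²)
(33938 + g(-78))*(B - 32694) = (33938 - 18*(-78)²)*(-713/85 - 32694) = (33938 - 18*6084)*(-2779703/85) = (33938 - 109512)*(-2779703/85) = -75574*(-2779703/85) = 210073274522/85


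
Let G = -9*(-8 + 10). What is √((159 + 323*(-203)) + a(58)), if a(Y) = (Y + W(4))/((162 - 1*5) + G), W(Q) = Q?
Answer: 2*I*√315944498/139 ≈ 255.75*I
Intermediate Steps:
G = -18 (G = -9*2 = -18)
a(Y) = 4/139 + Y/139 (a(Y) = (Y + 4)/((162 - 1*5) - 18) = (4 + Y)/((162 - 5) - 18) = (4 + Y)/(157 - 18) = (4 + Y)/139 = (4 + Y)*(1/139) = 4/139 + Y/139)
√((159 + 323*(-203)) + a(58)) = √((159 + 323*(-203)) + (4/139 + (1/139)*58)) = √((159 - 65569) + (4/139 + 58/139)) = √(-65410 + 62/139) = √(-9091928/139) = 2*I*√315944498/139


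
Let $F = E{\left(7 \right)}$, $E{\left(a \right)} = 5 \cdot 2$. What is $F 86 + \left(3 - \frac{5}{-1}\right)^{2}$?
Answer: $924$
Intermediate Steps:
$E{\left(a \right)} = 10$
$F = 10$
$F 86 + \left(3 - \frac{5}{-1}\right)^{2} = 10 \cdot 86 + \left(3 - \frac{5}{-1}\right)^{2} = 860 + \left(3 - -5\right)^{2} = 860 + \left(3 + 5\right)^{2} = 860 + 8^{2} = 860 + 64 = 924$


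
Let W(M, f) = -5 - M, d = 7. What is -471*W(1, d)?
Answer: 2826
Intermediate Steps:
-471*W(1, d) = -471*(-5 - 1*1) = -471*(-5 - 1) = -471*(-6) = 2826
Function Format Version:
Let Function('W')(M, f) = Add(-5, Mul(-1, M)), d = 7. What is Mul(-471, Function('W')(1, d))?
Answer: 2826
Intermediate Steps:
Mul(-471, Function('W')(1, d)) = Mul(-471, Add(-5, Mul(-1, 1))) = Mul(-471, Add(-5, -1)) = Mul(-471, -6) = 2826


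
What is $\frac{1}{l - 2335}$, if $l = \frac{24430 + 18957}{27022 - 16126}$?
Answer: $- \frac{10896}{25398773} \approx -0.000429$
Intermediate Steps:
$l = \frac{43387}{10896} \approx 3.9819$
$\frac{1}{l - 2335} = \frac{1}{\frac{43387}{10896} - 2335} = \frac{1}{- \frac{25398773}{10896}} = - \frac{10896}{25398773}$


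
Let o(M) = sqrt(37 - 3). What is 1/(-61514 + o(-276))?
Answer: -30757/1891986081 - sqrt(34)/3783972162 ≈ -1.6258e-5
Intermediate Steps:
o(M) = sqrt(34)
1/(-61514 + o(-276)) = 1/(-61514 + sqrt(34))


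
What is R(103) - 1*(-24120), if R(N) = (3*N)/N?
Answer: 24123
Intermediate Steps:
R(N) = 3
R(103) - 1*(-24120) = 3 - 1*(-24120) = 3 + 24120 = 24123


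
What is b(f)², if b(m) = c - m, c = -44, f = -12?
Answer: 1024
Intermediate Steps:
b(m) = -44 - m
b(f)² = (-44 - 1*(-12))² = (-44 + 12)² = (-32)² = 1024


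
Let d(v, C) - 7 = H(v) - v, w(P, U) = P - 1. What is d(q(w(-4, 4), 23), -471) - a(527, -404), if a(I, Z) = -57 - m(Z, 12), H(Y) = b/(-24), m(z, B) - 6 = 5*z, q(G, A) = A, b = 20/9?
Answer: -106547/54 ≈ -1973.1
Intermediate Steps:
w(P, U) = -1 + P
b = 20/9 (b = 20*(1/9) = 20/9 ≈ 2.2222)
m(z, B) = 6 + 5*z
H(Y) = -5/54 (H(Y) = (20/9)/(-24) = (20/9)*(-1/24) = -5/54)
a(I, Z) = -63 - 5*Z (a(I, Z) = -57 - (6 + 5*Z) = -57 + (-6 - 5*Z) = -63 - 5*Z)
d(v, C) = 373/54 - v (d(v, C) = 7 + (-5/54 - v) = 373/54 - v)
d(q(w(-4, 4), 23), -471) - a(527, -404) = (373/54 - 1*23) - (-63 - 5*(-404)) = (373/54 - 23) - (-63 + 2020) = -869/54 - 1*1957 = -869/54 - 1957 = -106547/54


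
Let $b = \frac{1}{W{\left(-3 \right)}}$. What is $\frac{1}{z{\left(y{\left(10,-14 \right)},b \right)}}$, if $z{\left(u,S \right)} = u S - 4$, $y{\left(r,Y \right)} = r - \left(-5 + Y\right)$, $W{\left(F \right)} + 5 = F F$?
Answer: $\frac{4}{13} \approx 0.30769$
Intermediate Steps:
$W{\left(F \right)} = -5 + F^{2}$ ($W{\left(F \right)} = -5 + F F = -5 + F^{2}$)
$y{\left(r,Y \right)} = 5 + r - Y$
$b = \frac{1}{4}$ ($b = \frac{1}{-5 + \left(-3\right)^{2}} = \frac{1}{-5 + 9} = \frac{1}{4} \approx 0.25$)
$z{\left(u,S \right)} = -4 + S u$ ($z{\left(u,S \right)} = S u - 4 = -4 + S u$)
$\frac{1}{z{\left(y{\left(10,-14 \right)},b \right)}} = \frac{1}{-4 + \frac{5 + 10 - -14}{4}} = \frac{1}{-4 + \frac{5 + 10 + 14}{4}} = \frac{1}{-4 + \frac{1}{4} \cdot 29} = \frac{1}{-4 + \frac{29}{4}} = \frac{1}{\frac{13}{4}} = \frac{4}{13}$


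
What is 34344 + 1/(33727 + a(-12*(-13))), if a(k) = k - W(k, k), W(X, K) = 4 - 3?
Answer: 1163643409/33882 ≈ 34344.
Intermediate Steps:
W(X, K) = 1
a(k) = -1 + k (a(k) = k - 1*1 = k - 1 = -1 + k)
34344 + 1/(33727 + a(-12*(-13))) = 34344 + 1/(33727 + (-1 - 12*(-13))) = 34344 + 1/(33727 + (-1 + 156)) = 34344 + 1/(33727 + 155) = 34344 + 1/33882 = 1163643409/33882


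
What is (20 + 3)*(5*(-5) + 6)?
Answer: -437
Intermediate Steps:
(20 + 3)*(5*(-5) + 6) = 23*(-25 + 6) = 23*(-19) = -437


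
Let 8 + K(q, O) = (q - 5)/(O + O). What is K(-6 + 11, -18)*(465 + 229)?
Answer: -5552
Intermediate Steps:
K(q, O) = -8 + (-5 + q)/(2*O) (K(q, O) = -8 + (q - 5)/(O + O) = -8 + (-5 + q)/((2*O)) = -8 + (-5 + q)*(1/(2*O)) = -8 + (-5 + q)/(2*O))
K(-6 + 11, -18)*(465 + 229) = ((½)*(-5 + (-6 + 11) - 16*(-18))/(-18))*(465 + 229) = ((½)*(-1/18)*(-5 + 5 + 288))*694 = ((½)*(-1/18)*288)*694 = -8*694 = -5552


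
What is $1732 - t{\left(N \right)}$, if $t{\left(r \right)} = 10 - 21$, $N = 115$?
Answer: $1743$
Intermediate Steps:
$t{\left(r \right)} = -11$
$1732 - t{\left(N \right)} = 1732 - -11 = 1732 + 11 = 1743$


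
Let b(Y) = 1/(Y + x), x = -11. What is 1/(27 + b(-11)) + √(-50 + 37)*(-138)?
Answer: 22/593 - 138*I*√13 ≈ 0.037099 - 497.57*I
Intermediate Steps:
b(Y) = 1/(-11 + Y) (b(Y) = 1/(Y - 11) = 1/(-11 + Y))
1/(27 + b(-11)) + √(-50 + 37)*(-138) = 1/(27 + 1/(-11 - 11)) + √(-50 + 37)*(-138) = 1/(27 + 1/(-22)) + √(-13)*(-138) = 1/(27 - 1/22) + (I*√13)*(-138) = 1/(593/22) - 138*I*√13 = 22/593 - 138*I*√13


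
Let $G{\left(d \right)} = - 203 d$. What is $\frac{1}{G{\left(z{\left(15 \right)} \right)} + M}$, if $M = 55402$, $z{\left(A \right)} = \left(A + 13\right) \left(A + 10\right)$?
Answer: $- \frac{1}{86698} \approx -1.1534 \cdot 10^{-5}$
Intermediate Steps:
$z{\left(A \right)} = \left(10 + A\right) \left(13 + A\right)$ ($z{\left(A \right)} = \left(13 + A\right) \left(10 + A\right) = \left(10 + A\right) \left(13 + A\right)$)
$\frac{1}{G{\left(z{\left(15 \right)} \right)} + M} = \frac{1}{- 203 \left(130 + 15^{2} + 23 \cdot 15\right) + 55402} = \frac{1}{- 203 \left(130 + 225 + 345\right) + 55402} = \frac{1}{\left(-203\right) 700 + 55402} = \frac{1}{-142100 + 55402} = \frac{1}{-86698} = - \frac{1}{86698}$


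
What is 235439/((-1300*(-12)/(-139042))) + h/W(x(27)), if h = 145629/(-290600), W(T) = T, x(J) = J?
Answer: -396377306951/188890 ≈ -2.0985e+6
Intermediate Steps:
h = -145629/290600 (h = 145629*(-1/290600) = -145629/290600 ≈ -0.50113)
235439/((-1300*(-12)/(-139042))) + h/W(x(27)) = 235439/((-1300*(-12)/(-139042))) - 145629/290600/27 = 235439/((15600*(-1/139042))) - 145629/290600*1/27 = 235439/(-7800/69521) - 16181/871800 = 235439*(-69521/7800) - 16181/871800 = -16367954719/7800 - 16181/871800 = -396377306951/188890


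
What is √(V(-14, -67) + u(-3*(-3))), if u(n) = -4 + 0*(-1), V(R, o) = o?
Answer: I*√71 ≈ 8.4261*I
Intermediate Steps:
u(n) = -4 (u(n) = -4 + 0 = -4)
√(V(-14, -67) + u(-3*(-3))) = √(-67 - 4) = √(-71) = I*√71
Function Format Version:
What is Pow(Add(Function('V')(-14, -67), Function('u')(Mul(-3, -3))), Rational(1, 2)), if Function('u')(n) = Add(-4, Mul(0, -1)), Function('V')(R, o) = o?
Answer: Mul(I, Pow(71, Rational(1, 2))) ≈ Mul(8.4261, I)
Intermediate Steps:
Function('u')(n) = -4 (Function('u')(n) = Add(-4, 0) = -4)
Pow(Add(Function('V')(-14, -67), Function('u')(Mul(-3, -3))), Rational(1, 2)) = Pow(Add(-67, -4), Rational(1, 2)) = Pow(-71, Rational(1, 2)) = Mul(I, Pow(71, Rational(1, 2)))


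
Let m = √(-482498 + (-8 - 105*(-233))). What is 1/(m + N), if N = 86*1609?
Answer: 138374/19147821917 - I*√458041/19147821917 ≈ 7.2266e-6 - 3.5345e-8*I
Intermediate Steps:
N = 138374
m = I*√458041 (m = √(-482498 + (-8 + 24465)) = √(-482498 + 24457) = √(-458041) = I*√458041 ≈ 676.79*I)
1/(m + N) = 1/(I*√458041 + 138374) = 1/(138374 + I*√458041)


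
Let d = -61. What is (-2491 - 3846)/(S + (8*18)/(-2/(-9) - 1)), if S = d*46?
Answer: 44359/20938 ≈ 2.1186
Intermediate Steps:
S = -2806 (S = -61*46 = -2806)
(-2491 - 3846)/(S + (8*18)/(-2/(-9) - 1)) = (-2491 - 3846)/(-2806 + (8*18)/(-2/(-9) - 1)) = -6337/(-2806 + 144/(-2*(-⅑) - 1)) = -6337/(-2806 + 144/(2/9 - 1)) = -6337/(-2806 + 144/(-7/9)) = -6337/(-2806 + 144*(-9/7)) = -6337/(-2806 - 1296/7) = -6337/(-20938/7) = -6337*(-7/20938) = 44359/20938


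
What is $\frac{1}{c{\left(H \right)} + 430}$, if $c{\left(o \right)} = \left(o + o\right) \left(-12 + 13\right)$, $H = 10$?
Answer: $\frac{1}{450} \approx 0.0022222$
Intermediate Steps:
$c{\left(o \right)} = 2 o$ ($c{\left(o \right)} = 2 o 1 = 2 o$)
$\frac{1}{c{\left(H \right)} + 430} = \frac{1}{2 \cdot 10 + 430} = \frac{1}{20 + 430} = \frac{1}{450}$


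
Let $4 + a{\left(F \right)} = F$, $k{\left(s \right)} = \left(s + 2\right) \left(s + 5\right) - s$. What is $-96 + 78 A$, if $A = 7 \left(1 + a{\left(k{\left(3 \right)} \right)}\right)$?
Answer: $18468$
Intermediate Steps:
$k{\left(s \right)} = - s + \left(2 + s\right) \left(5 + s\right)$ ($k{\left(s \right)} = \left(2 + s\right) \left(5 + s\right) - s = - s + \left(2 + s\right) \left(5 + s\right)$)
$a{\left(F \right)} = -4 + F$
$A = 238$ ($A = 7 \left(1 + \left(-4 + \left(10 + 3^{2} + 6 \cdot 3\right)\right)\right) = 7 \left(1 + \left(-4 + \left(10 + 9 + 18\right)\right)\right) = 7 \left(1 + \left(-4 + 37\right)\right) = 7 \left(1 + 33\right) = 7 \cdot 34 = 238$)
$-96 + 78 A = -96 + 78 \cdot 238 = -96 + 18564 = 18468$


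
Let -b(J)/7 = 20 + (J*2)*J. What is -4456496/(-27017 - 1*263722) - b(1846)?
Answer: 13870628349692/290739 ≈ 4.7708e+7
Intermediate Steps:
b(J) = -140 - 14*J**2 (b(J) = -7*(20 + (J*2)*J) = -7*(20 + (2*J)*J) = -7*(20 + 2*J**2) = -140 - 14*J**2)
-4456496/(-27017 - 1*263722) - b(1846) = -4456496/(-27017 - 1*263722) - (-140 - 14*1846**2) = -4456496/(-27017 - 263722) - (-140 - 14*3407716) = -4456496/(-290739) - (-140 - 47708024) = -4456496*(-1/290739) - 1*(-47708164) = 4456496/290739 + 47708164 = 13870628349692/290739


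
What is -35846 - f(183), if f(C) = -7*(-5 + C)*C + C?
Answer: 191989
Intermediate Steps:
f(C) = C - 7*C*(-5 + C) (f(C) = -7*C*(-5 + C) + C = C - 7*C*(-5 + C))
-35846 - f(183) = -35846 - 183*(36 - 7*183) = -35846 - 183*(36 - 1281) = -35846 - 183*(-1245) = -35846 - 1*(-227835) = -35846 + 227835 = 191989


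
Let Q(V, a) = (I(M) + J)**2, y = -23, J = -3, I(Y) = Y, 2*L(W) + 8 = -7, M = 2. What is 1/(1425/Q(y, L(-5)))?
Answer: 1/1425 ≈ 0.00070175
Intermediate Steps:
L(W) = -15/2 (L(W) = -4 + (1/2)*(-7) = -4 - 7/2 = -15/2)
Q(V, a) = 1 (Q(V, a) = (2 - 3)**2 = (-1)**2 = 1)
1/(1425/Q(y, L(-5))) = 1/(1425/1) = 1/(1425*1) = 1/1425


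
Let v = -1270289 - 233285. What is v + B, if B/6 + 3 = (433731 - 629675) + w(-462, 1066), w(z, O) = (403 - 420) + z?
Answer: -2682130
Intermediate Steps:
w(z, O) = -17 + z
B = -1178556 (B = -18 + 6*((433731 - 629675) + (-17 - 462)) = -18 + 6*(-195944 - 479) = -18 + 6*(-196423) = -18 - 1178538 = -1178556)
v = -1503574
v + B = -1503574 - 1178556 = -2682130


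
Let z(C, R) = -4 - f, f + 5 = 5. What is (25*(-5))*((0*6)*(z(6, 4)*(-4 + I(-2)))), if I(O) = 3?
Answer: 0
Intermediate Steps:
f = 0 (f = -5 + 5 = 0)
z(C, R) = -4 (z(C, R) = -4 - 1*0 = -4 + 0 = -4)
(25*(-5))*((0*6)*(z(6, 4)*(-4 + I(-2)))) = (25*(-5))*((0*6)*(-4*(-4 + 3))) = -0*(-4*(-1)) = -0*4 = -125*0 = 0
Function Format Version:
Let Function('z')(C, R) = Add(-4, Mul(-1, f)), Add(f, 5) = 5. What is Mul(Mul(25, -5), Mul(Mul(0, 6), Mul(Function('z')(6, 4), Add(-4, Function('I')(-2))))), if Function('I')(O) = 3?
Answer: 0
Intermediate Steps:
f = 0 (f = Add(-5, 5) = 0)
Function('z')(C, R) = -4 (Function('z')(C, R) = Add(-4, Mul(-1, 0)) = Add(-4, 0) = -4)
Mul(Mul(25, -5), Mul(Mul(0, 6), Mul(Function('z')(6, 4), Add(-4, Function('I')(-2))))) = Mul(Mul(25, -5), Mul(Mul(0, 6), Mul(-4, Add(-4, 3)))) = Mul(-125, Mul(0, Mul(-4, -1))) = Mul(-125, Mul(0, 4)) = Mul(-125, 0) = 0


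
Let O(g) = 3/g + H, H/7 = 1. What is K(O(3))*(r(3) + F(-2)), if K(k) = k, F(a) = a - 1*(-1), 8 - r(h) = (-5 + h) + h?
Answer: 48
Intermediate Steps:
H = 7 (H = 7*1 = 7)
r(h) = 13 - 2*h (r(h) = 8 - ((-5 + h) + h) = 8 - (-5 + 2*h) = 8 + (5 - 2*h) = 13 - 2*h)
F(a) = 1 + a (F(a) = a + 1 = 1 + a)
O(g) = 7 + 3/g (O(g) = 3/g + 7 = 7 + 3/g)
K(O(3))*(r(3) + F(-2)) = (7 + 3/3)*((13 - 2*3) + (1 - 2)) = (7 + 3*(⅓))*((13 - 6) - 1) = (7 + 1)*(7 - 1) = 8*6 = 48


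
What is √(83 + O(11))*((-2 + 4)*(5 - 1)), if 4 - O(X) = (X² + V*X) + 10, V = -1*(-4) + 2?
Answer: 8*I*√110 ≈ 83.905*I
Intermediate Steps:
V = 6 (V = 4 + 2 = 6)
O(X) = -6 - X² - 6*X (O(X) = 4 - ((X² + 6*X) + 10) = 4 - (10 + X² + 6*X) = 4 + (-10 - X² - 6*X) = -6 - X² - 6*X)
√(83 + O(11))*((-2 + 4)*(5 - 1)) = √(83 + (-6 - 1*11² - 6*11))*((-2 + 4)*(5 - 1)) = √(83 + (-6 - 1*121 - 66))*(2*4) = √(83 + (-6 - 121 - 66))*8 = √(83 - 193)*8 = √(-110)*8 = (I*√110)*8 = 8*I*√110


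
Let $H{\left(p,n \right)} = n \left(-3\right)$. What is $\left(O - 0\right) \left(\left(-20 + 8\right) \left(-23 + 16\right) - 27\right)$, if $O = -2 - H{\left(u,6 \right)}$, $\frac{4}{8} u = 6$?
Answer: $912$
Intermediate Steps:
$u = 12$ ($u = 2 \cdot 6 = 12$)
$H{\left(p,n \right)} = - 3 n$
$O = 16$ ($O = -2 - \left(-3\right) 6 = -2 - -18 = -2 + 18 = 16$)
$\left(O - 0\right) \left(\left(-20 + 8\right) \left(-23 + 16\right) - 27\right) = \left(16 - 0\right) \left(\left(-20 + 8\right) \left(-23 + 16\right) - 27\right) = \left(16 + 0\right) \left(\left(-12\right) \left(-7\right) - 27\right) = 16 \left(84 - 27\right) = 16 \cdot 57 = 912$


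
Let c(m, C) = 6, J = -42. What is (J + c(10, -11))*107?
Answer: -3852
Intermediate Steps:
(J + c(10, -11))*107 = (-42 + 6)*107 = -36*107 = -3852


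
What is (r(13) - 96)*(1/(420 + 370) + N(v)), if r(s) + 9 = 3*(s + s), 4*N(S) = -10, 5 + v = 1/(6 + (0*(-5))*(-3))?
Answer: 26649/395 ≈ 67.466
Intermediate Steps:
v = -29/6 (v = -5 + 1/(6 + (0*(-5))*(-3)) = -5 + 1/(6 + 0*(-3)) = -5 + 1/(6 + 0) = -5 + 1/6 = -29/6 ≈ -4.8333)
N(S) = -5/2 (N(S) = (1/4)*(-10) = -5/2)
r(s) = -9 + 6*s (r(s) = -9 + 3*(s + s) = -9 + 3*(2*s) = -9 + 6*s)
(r(13) - 96)*(1/(420 + 370) + N(v)) = ((-9 + 6*13) - 96)*(1/(420 + 370) - 5/2) = ((-9 + 78) - 96)*(1/790 - 5/2) = (69 - 96)*(1/790 - 5/2) = -27*(-987/395) = 26649/395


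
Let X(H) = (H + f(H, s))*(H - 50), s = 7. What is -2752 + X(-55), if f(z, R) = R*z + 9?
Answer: 42503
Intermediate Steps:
f(z, R) = 9 + R*z
X(H) = (-50 + H)*(9 + 8*H) (X(H) = (H + (9 + 7*H))*(H - 50) = (9 + 8*H)*(-50 + H) = (-50 + H)*(9 + 8*H))
-2752 + X(-55) = -2752 + (-450 - 391*(-55) + 8*(-55)**2) = -2752 + (-450 + 21505 + 8*3025) = -2752 + (-450 + 21505 + 24200) = -2752 + 45255 = 42503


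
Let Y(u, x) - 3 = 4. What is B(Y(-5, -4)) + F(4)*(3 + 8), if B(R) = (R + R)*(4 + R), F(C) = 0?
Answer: 154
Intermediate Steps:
Y(u, x) = 7 (Y(u, x) = 3 + 4 = 7)
B(R) = 2*R*(4 + R) (B(R) = (2*R)*(4 + R) = 2*R*(4 + R))
B(Y(-5, -4)) + F(4)*(3 + 8) = 2*7*(4 + 7) + 0*(3 + 8) = 2*7*11 + 0*11 = 154 + 0 = 154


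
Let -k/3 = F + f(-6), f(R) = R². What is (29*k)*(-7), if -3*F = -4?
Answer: 22736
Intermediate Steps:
F = 4/3 (F = -⅓*(-4) = 4/3 ≈ 1.3333)
k = -112 (k = -3*(4/3 + (-6)²) = -3*(4/3 + 36) = -3*112/3 = -112)
(29*k)*(-7) = (29*(-112))*(-7) = -3248*(-7) = 22736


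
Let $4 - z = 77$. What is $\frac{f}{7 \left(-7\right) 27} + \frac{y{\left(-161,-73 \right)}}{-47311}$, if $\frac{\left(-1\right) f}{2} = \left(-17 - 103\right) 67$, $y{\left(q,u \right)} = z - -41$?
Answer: $- \frac{253572848}{20864151} \approx -12.154$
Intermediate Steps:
$z = -73$ ($z = 4 - 77 = -73$)
$y{\left(q,u \right)} = -32$ ($y{\left(q,u \right)} = -73 - -41 = -73 + 41 = -32$)
$f = 16080$ ($f = - 2 \left(-17 - 103\right) 67 = - 2 \left(\left(-120\right) 67\right) = \left(-2\right) \left(-8040\right) = 16080$)
$\frac{f}{7 \left(-7\right) 27} + \frac{y{\left(-161,-73 \right)}}{-47311} = \frac{16080}{7 \left(-7\right) 27} - \frac{32}{-47311} = \frac{16080}{\left(-49\right) 27} - - \frac{32}{47311} = \frac{16080}{-1323} + \frac{32}{47311} = 16080 \left(- \frac{1}{1323}\right) + \frac{32}{47311} = - \frac{5360}{441} + \frac{32}{47311} = - \frac{253572848}{20864151}$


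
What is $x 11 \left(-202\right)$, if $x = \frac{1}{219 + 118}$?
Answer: $- \frac{2222}{337} \approx -6.5935$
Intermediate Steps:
$x = \frac{1}{337} \approx 0.0029674$
$x 11 \left(-202\right) = \frac{11 \left(-202\right)}{337} = \frac{1}{337} \left(-2222\right) = - \frac{2222}{337}$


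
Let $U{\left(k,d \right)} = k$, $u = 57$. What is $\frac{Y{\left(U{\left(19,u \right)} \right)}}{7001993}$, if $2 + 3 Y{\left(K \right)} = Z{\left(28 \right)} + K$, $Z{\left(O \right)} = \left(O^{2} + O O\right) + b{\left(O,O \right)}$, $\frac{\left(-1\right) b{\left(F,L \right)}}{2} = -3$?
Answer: $\frac{1591}{21005979} \approx 7.574 \cdot 10^{-5}$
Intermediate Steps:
$b{\left(F,L \right)} = 6$ ($b{\left(F,L \right)} = \left(-2\right) \left(-3\right) = 6$)
$Z{\left(O \right)} = 6 + 2 O^{2}$ ($Z{\left(O \right)} = \left(O^{2} + O O\right) + 6 = \left(O^{2} + O^{2}\right) + 6 = 2 O^{2} + 6 = 6 + 2 O^{2}$)
$Y{\left(K \right)} = 524 + \frac{K}{3}$ ($Y{\left(K \right)} = - \frac{2}{3} + \frac{\left(6 + 2 \cdot 28^{2}\right) + K}{3} = - \frac{2}{3} + \frac{\left(6 + 2 \cdot 784\right) + K}{3} = - \frac{2}{3} + \frac{\left(6 + 1568\right) + K}{3} = - \frac{2}{3} + \frac{1574 + K}{3} = - \frac{2}{3} + \left(\frac{1574}{3} + \frac{K}{3}\right) = 524 + \frac{K}{3}$)
$\frac{Y{\left(U{\left(19,u \right)} \right)}}{7001993} = \frac{524 + \frac{1}{3} \cdot 19}{7001993} = \left(524 + \frac{19}{3}\right) \frac{1}{7001993} = \frac{1591}{3} \cdot \frac{1}{7001993} = \frac{1591}{21005979}$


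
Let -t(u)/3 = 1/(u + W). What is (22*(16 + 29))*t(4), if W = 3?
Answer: -2970/7 ≈ -424.29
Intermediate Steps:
t(u) = -3/(3 + u) (t(u) = -3/(u + 3) = -3/(3 + u))
(22*(16 + 29))*t(4) = (22*(16 + 29))*(-3/(3 + 4)) = (22*45)*(-3/7) = 990*(-3*⅐) = 990*(-3/7) = -2970/7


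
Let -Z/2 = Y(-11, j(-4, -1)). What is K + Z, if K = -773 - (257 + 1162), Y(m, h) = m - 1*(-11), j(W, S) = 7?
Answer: -2192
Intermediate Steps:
Y(m, h) = 11 + m (Y(m, h) = m + 11 = 11 + m)
Z = 0 (Z = -2*(11 - 11) = -2*0 = 0)
K = -2192 (K = -773 - 1*1419 = -773 - 1419 = -2192)
K + Z = -2192 + 0 = -2192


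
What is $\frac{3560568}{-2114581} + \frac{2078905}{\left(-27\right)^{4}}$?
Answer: $\frac{2503781195317}{1123775041221} \approx 2.228$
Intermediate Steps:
$\frac{3560568}{-2114581} + \frac{2078905}{\left(-27\right)^{4}} = 3560568 \left(- \frac{1}{2114581}\right) + \frac{2078905}{531441} = - \frac{3560568}{2114581} + 2078905 \cdot \frac{1}{531441} = - \frac{3560568}{2114581} + \frac{2078905}{531441} = \frac{2503781195317}{1123775041221}$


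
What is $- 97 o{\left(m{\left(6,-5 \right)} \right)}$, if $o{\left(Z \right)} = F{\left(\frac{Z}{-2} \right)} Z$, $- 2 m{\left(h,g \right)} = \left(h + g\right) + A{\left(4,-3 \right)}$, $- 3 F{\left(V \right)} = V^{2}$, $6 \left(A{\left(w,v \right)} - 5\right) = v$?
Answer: $- \frac{129107}{768} \approx -168.11$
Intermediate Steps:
$A{\left(w,v \right)} = 5 + \frac{v}{6}$
$F{\left(V \right)} = - \frac{V^{2}}{3}$
$m{\left(h,g \right)} = - \frac{9}{4} - \frac{g}{2} - \frac{h}{2}$ ($m{\left(h,g \right)} = - \frac{\left(h + g\right) + \left(5 + \frac{1}{6} \left(-3\right)\right)}{2} = - \frac{\left(g + h\right) + \left(5 - \frac{1}{2}\right)}{2} = - \frac{\left(g + h\right) + \frac{9}{2}}{2} = - \frac{\frac{9}{2} + g + h}{2} = - \frac{9}{4} - \frac{g}{2} - \frac{h}{2}$)
$o{\left(Z \right)} = - \frac{Z^{3}}{12}$ ($o{\left(Z \right)} = - \frac{\left(\frac{Z}{-2}\right)^{2}}{3} Z = - \frac{\left(Z \left(- \frac{1}{2}\right)\right)^{2}}{3} Z = - \frac{\left(- \frac{Z}{2}\right)^{2}}{3} Z = - \frac{\frac{1}{4} Z^{2}}{3} Z = - \frac{Z^{2}}{12} Z = - \frac{Z^{3}}{12}$)
$- 97 o{\left(m{\left(6,-5 \right)} \right)} = - 97 \left(- \frac{\left(- \frac{9}{4} - - \frac{5}{2} - 3\right)^{3}}{12}\right) = - 97 \left(- \frac{\left(- \frac{9}{4} + \frac{5}{2} - 3\right)^{3}}{12}\right) = - 97 \left(- \frac{\left(- \frac{11}{4}\right)^{3}}{12}\right) = - 97 \left(\left(- \frac{1}{12}\right) \left(- \frac{1331}{64}\right)\right) = \left(-97\right) \frac{1331}{768} = - \frac{129107}{768}$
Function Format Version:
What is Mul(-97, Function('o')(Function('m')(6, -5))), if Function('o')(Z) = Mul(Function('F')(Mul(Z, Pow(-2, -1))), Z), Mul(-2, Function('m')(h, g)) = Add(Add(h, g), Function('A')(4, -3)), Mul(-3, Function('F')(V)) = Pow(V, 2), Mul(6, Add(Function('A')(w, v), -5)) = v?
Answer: Rational(-129107, 768) ≈ -168.11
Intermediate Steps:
Function('A')(w, v) = Add(5, Mul(Rational(1, 6), v))
Function('F')(V) = Mul(Rational(-1, 3), Pow(V, 2))
Function('m')(h, g) = Add(Rational(-9, 4), Mul(Rational(-1, 2), g), Mul(Rational(-1, 2), h)) (Function('m')(h, g) = Mul(Rational(-1, 2), Add(Add(h, g), Add(5, Mul(Rational(1, 6), -3)))) = Mul(Rational(-1, 2), Add(Add(g, h), Add(5, Rational(-1, 2)))) = Mul(Rational(-1, 2), Add(Add(g, h), Rational(9, 2))) = Mul(Rational(-1, 2), Add(Rational(9, 2), g, h)) = Add(Rational(-9, 4), Mul(Rational(-1, 2), g), Mul(Rational(-1, 2), h)))
Function('o')(Z) = Mul(Rational(-1, 12), Pow(Z, 3)) (Function('o')(Z) = Mul(Mul(Rational(-1, 3), Pow(Mul(Z, Pow(-2, -1)), 2)), Z) = Mul(Mul(Rational(-1, 3), Pow(Mul(Z, Rational(-1, 2)), 2)), Z) = Mul(Mul(Rational(-1, 3), Pow(Mul(Rational(-1, 2), Z), 2)), Z) = Mul(Mul(Rational(-1, 3), Mul(Rational(1, 4), Pow(Z, 2))), Z) = Mul(Mul(Rational(-1, 12), Pow(Z, 2)), Z) = Mul(Rational(-1, 12), Pow(Z, 3)))
Mul(-97, Function('o')(Function('m')(6, -5))) = Mul(-97, Mul(Rational(-1, 12), Pow(Add(Rational(-9, 4), Mul(Rational(-1, 2), -5), Mul(Rational(-1, 2), 6)), 3))) = Mul(-97, Mul(Rational(-1, 12), Pow(Add(Rational(-9, 4), Rational(5, 2), -3), 3))) = Mul(-97, Mul(Rational(-1, 12), Pow(Rational(-11, 4), 3))) = Mul(-97, Mul(Rational(-1, 12), Rational(-1331, 64))) = Mul(-97, Rational(1331, 768)) = Rational(-129107, 768)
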